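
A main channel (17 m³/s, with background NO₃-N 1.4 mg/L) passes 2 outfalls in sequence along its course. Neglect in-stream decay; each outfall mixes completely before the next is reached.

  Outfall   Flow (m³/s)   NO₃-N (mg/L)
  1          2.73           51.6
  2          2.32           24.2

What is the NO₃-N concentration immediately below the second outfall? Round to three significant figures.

Below outfall 1: Q → 19.73 m³/s, C = (17.00·1.400 + 2.730·51.60)/19.73 = 8.346 mg/L.
Below outfall 2: Q → 22.05 m³/s, C = (19.73·8.346 + 2.320·24.20)/22.05 = 10.01 mg/L.

10.0 mg/L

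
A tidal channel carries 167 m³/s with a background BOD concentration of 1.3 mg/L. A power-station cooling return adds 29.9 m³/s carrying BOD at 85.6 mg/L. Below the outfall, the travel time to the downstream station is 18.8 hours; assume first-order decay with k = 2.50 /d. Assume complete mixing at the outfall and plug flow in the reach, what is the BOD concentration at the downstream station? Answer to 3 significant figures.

Flow-weighted average: C = (167.0·1.300 + 29.90·85.60) / 196.9 = 2777/196.9 = 14.10 mg/L.
After decay, C = 14.10 × e^(−kt) = 14.10 × 0.1411 = 1.990 mg/L.

1.99 mg/L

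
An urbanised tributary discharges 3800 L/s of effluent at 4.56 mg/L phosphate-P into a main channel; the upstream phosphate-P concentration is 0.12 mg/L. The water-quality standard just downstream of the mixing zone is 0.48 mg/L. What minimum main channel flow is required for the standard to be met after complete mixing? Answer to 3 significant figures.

43100 L/s

Set C_mix = 0.48: (Q·0.1200 + 3800·4.560) / (Q + 3800) = 0.48
→ Q = 3800·(4.560 − 0.48)/(0.48 − 0.1200) = 43070 L/s.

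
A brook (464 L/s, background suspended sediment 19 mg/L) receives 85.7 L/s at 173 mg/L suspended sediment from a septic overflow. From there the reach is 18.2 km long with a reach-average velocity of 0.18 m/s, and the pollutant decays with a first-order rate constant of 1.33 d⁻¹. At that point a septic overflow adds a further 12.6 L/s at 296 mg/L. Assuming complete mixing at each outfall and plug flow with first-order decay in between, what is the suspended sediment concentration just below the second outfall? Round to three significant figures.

15.5 mg/L

Flow-weighted average: C = (464.0·19.00 + 85.70·173.0) / 549.7 = 23640/549.7 = 43.01 mg/L; combined flow 549.7 L/s.
Travel time t = 18.2·1000 / 0.18 = 101100 s = 28.09 h.
Decay over the reach: 43.01·exp(−kt) = 43.01·0.2109 = 9.070 mg/L.
At the second outfall, C = (549.7·9.070 + 12.60·296.0) / (549.7 + 12.60) = 15.50 mg/L.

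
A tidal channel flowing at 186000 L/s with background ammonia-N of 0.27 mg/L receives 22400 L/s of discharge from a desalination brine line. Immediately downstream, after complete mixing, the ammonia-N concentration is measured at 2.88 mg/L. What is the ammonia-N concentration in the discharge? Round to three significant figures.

24.6 mg/L

Mass balance: 186000·0.2700 + 22400·Cₑ = 208400·2.880
→ Cₑ = (208400·2.880 − 186000·0.2700) / 22400 = 24.55 mg/L.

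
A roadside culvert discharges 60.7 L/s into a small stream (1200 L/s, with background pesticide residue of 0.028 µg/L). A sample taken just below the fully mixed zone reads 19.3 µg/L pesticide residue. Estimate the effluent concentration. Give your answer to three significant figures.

Mass balance: 1200·0.02800 + 60.70·Cₑ = 1261·19.30
→ Cₑ = (1261·19.30 − 1200·0.02800) / 60.70 = 400.3 µg/L.

400 µg/L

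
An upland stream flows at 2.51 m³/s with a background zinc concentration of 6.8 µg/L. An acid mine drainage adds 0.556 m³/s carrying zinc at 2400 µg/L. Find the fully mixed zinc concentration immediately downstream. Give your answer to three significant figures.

441 µg/L

After mixing, C = (2.510·6.800 + 0.5560·2400) / 3.066 = 1351/3.066 = 440.8 µg/L.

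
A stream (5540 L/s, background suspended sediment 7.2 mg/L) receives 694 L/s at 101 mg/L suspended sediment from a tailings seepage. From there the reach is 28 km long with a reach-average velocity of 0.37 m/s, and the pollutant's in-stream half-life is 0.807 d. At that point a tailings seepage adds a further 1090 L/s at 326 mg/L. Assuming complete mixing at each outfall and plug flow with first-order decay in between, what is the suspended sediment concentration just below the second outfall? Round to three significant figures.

After mixing, C = (5540·7.200 + 694.0·101.0) / 6234 = 110000/6234 = 17.64 mg/L; combined flow 6234 L/s.
Travel time t = 28·1000 / 0.37 = 75680 s = 21.02 h.
Half-life 0.807 d → k = ln 2 / 0.807 = 0.8589 d⁻¹.
First-order decay: C = 17.64·exp(−k·t) = 17.64·0.4713 = 8.314 mg/L.
At the second outfall, C = (6234·8.314 + 1090·326.0) / (6234 + 1090) = 55.59 mg/L.

55.6 mg/L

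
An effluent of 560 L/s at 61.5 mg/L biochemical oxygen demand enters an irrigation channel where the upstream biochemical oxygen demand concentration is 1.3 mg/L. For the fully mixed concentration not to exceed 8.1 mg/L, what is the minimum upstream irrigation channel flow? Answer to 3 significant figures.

Set C_mix = 8.1: (Q·1.300 + 560.0·61.50) / (Q + 560.0) = 8.1
→ Q = 560.0·(61.50 − 8.1)/(8.1 − 1.300) = 4398 L/s.

4400 L/s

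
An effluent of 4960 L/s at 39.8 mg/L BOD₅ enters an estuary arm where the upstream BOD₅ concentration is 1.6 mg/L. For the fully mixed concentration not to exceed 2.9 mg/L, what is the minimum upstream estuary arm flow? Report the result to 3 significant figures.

141000 L/s

Set C_mix = 2.9: (Q·1.600 + 4960·39.80) / (Q + 4960) = 2.9
→ Q = 4960·(39.80 − 2.9)/(2.9 − 1.600) = 140800 L/s.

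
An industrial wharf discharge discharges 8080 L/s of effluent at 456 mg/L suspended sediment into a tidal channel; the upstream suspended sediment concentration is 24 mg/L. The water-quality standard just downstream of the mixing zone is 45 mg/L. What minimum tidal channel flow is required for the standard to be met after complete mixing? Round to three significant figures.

158000 L/s

Set C_mix = 45: (Q·24.00 + 8080·456.0) / (Q + 8080) = 45
→ Q = 8080·(456.0 − 45)/(45 − 24.00) = 158100 L/s.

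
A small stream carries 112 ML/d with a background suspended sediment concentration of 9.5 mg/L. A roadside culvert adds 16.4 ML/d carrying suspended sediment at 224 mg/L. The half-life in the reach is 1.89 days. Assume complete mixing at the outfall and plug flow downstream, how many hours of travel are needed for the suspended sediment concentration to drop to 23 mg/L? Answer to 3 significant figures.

30.9 h

Mixed concentration C = ΣQC/ΣQ = (112.0·9.500 + 16.40·224.0) / 128.4 = 4738/128.4 = 36.90 mg/L.
Half-life 1.89 d → k = ln 2 / 1.89 = 0.3667 d⁻¹.
36.90·exp(−k·t) = 23 → t = ln(36.90/23)/k = 111300 s = 30.93 h.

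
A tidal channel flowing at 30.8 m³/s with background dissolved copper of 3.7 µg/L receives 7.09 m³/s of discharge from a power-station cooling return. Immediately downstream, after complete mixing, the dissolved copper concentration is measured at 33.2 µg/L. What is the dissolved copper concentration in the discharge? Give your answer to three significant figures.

Mass balance: 30.80·3.700 + 7.090·Cₑ = 37.89·33.20
→ Cₑ = (37.89·33.20 − 30.80·3.700) / 7.090 = 161.4 µg/L.

161 µg/L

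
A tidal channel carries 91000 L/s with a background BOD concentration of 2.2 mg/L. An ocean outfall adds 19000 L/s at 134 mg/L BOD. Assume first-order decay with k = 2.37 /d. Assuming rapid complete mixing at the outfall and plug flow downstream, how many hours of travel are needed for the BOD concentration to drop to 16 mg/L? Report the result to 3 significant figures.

Flow-weighted average: C = (91000·2.200 + 19000·134.0) / 110000 = 2746000/110000 = 24.97 mg/L.
24.97·exp(−k·t) = 16 → t = ln(24.97/16)/k = 16220 s = 4.505 h.

4.51 h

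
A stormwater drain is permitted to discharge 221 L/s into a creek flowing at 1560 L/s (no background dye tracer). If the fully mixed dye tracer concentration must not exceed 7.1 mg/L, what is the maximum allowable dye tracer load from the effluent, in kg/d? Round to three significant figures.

Mass balance at the limit: 1560·0 + 221.0·Cₑ = 1781·7.1 → Cₑ = 57.22 mg/L.
221.0 L/s = 0.2210 m³/s. Load = 0.2210 m³/s × 57.22 g/m³ × 86 400 s/d = 1093 kg/d.

1090 kg/d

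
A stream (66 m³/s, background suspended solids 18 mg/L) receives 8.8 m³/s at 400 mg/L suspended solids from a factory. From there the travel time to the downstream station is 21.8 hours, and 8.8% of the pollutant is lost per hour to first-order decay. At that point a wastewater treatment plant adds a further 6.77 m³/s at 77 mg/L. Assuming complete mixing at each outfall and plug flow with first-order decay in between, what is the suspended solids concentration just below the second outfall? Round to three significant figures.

14.1 mg/L

Mass balance: C = (66.00·18.00 + 8.800·400.0) / 74.80 = 4708/74.80 = 62.94 mg/L; combined flow 74.80 m³/s.
8.8%/h lost → k = −ln(1 − 0.088) = 0.09212 h⁻¹.
Decay over the reach: 62.94·exp(−kt) = 62.94·0.1342 = 8.449 mg/L.
At the second outfall, C = (74.80·8.449 + 6.770·77.00) / (74.80 + 6.770) = 14.14 mg/L.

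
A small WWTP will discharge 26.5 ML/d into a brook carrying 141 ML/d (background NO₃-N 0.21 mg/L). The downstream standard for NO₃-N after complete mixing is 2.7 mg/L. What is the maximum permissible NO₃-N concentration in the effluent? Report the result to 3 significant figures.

15.9 mg/L

At the limit, (Qr·Cr + Qe·Cₑ)/(Qr + Qe) = 2.7:
Cₑ = (167.5·2.7 − 141.0·0.2100) / 26.50 = 15.95 mg/L.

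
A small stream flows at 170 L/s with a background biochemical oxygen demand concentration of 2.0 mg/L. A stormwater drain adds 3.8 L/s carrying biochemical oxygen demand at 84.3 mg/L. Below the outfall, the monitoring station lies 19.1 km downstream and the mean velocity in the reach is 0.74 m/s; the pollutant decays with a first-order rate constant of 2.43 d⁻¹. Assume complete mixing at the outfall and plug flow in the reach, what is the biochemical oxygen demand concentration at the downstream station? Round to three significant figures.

1.84 mg/L

After mixing, C = (170.0·2.000 + 3.800·84.30) / 173.8 = 660.3/173.8 = 3.799 mg/L.
Travel time t = 19.1·1000 / 0.74 = 25810 s = 7.170 h.
Decay over the reach: 3.799·exp(−kt) = 3.799·0.4839 = 1.838 mg/L.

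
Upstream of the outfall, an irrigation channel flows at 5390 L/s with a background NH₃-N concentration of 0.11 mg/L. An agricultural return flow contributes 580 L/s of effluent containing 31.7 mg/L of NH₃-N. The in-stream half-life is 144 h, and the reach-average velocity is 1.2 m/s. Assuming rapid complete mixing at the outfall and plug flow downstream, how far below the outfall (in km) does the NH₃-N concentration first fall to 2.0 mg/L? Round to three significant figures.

Mixed concentration C = ΣQC/ΣQ = (5390·0.1100 + 580.0·31.70) / 5970 = 18980/5970 = 3.179 mg/L.
Half-life 144 h → k = ln 2 / 144 = 0.004814 h⁻¹ = 0.1155 d⁻¹.
Set 3.179·exp(−k·t) = 2.0 → t = ln(3.179/2.0)/k = 346600 s = 96.28 h.
Distance = v·t = 1.2·346600 = 415900 m = 415.9 km.

416 km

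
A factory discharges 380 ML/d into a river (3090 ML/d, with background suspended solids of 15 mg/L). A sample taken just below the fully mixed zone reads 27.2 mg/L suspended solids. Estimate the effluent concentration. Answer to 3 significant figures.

126 mg/L

Mass balance: 3090·15.00 + 380.0·Cₑ = 3470·27.20
→ Cₑ = (3470·27.20 − 3090·15.00) / 380.0 = 126.4 mg/L.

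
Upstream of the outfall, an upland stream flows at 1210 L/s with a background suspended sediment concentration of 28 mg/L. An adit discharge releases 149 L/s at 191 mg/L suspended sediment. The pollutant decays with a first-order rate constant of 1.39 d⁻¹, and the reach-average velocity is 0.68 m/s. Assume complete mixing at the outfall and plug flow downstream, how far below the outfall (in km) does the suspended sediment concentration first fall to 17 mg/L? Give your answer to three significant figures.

42.0 km

Flow-weighted average: C = (1210·28.00 + 149.0·191.0) / 1359 = 62340/1359 = 45.87 mg/L.
Set 45.87·exp(−k·t) = 17 → t = ln(45.87/17)/k = 61700 s = 17.14 h.
Distance = v·t = 0.68·61700 = 41960 m = 41.96 km.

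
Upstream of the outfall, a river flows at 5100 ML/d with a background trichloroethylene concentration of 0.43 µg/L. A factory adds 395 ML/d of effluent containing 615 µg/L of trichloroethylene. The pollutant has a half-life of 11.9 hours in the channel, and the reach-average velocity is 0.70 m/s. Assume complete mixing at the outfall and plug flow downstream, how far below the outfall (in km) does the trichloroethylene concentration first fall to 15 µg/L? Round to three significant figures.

After mixing, C = (5100·0.4300 + 395.0·615.0) / 5495 = 245100/5495 = 44.61 µg/L.
Half-life 11.9 h → k = ln 2 / 11.9 = 0.05825 h⁻¹ = 1.398 d⁻¹.
Set 44.61·exp(−k·t) = 15 → t = ln(44.61/15)/k = 67360 s = 18.71 h.
Distance = v·t = 0.70·67360 = 47150 m = 47.15 km.

47.2 km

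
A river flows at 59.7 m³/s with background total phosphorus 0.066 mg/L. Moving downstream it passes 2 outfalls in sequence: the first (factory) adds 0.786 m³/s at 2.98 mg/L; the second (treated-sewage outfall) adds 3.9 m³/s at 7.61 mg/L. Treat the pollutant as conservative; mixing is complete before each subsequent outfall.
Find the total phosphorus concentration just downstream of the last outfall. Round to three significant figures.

0.559 mg/L

After outfall 1: Q = 59.70 + 0.7860 = 60.49 m³/s; C = (59.70·0.06600 + 0.7860·2.980)/60.49 = 0.1039 mg/L.
After outfall 2: Q = 60.49 + 3.900 = 64.39 m³/s; C = (60.49·0.1039 + 3.900·7.610)/64.39 = 0.5585 mg/L.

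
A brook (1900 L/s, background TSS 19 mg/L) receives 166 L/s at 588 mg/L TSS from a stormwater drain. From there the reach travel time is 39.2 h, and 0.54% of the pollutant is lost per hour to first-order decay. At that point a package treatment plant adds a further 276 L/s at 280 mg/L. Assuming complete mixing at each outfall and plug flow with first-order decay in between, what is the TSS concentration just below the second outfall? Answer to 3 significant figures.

After mixing, C = (1900·19.00 + 166.0·588.0) / 2066 = 133700/2066 = 64.72 mg/L; combined flow 2066 L/s.
0.54%/h lost → k = −ln(1 − 0.0054) = 0.005415 h⁻¹.
Decay over the reach: 64.72·exp(−kt) = 64.72·0.8088 = 52.34 mg/L.
At the second outfall, C = (2066·52.34 + 276.0·280.0) / (2066 + 276.0) = 79.17 mg/L.

79.2 mg/L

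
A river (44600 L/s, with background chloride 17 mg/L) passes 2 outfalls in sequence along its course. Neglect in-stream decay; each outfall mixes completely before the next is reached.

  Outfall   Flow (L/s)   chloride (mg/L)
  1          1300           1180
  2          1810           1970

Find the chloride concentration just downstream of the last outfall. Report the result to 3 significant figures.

123 mg/L

Outfall 1: combined Q = 45900 L/s; C = (44600·17.00 + 1300·1180)/45900 = 49.94 mg/L.
Outfall 2: combined Q = 47710 L/s; C = (45900·49.94 + 1810·1970)/47710 = 122.8 mg/L.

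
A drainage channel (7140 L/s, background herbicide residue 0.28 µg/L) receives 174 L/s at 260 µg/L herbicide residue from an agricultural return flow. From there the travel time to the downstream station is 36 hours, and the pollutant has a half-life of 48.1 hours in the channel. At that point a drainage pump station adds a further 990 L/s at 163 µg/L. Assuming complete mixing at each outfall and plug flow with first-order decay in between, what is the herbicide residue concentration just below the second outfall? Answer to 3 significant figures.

22.8 µg/L

Mass balance: C = (7140·0.2800 + 174.0·260.0) / 7314 = 47240/7314 = 6.459 µg/L; combined flow 7314 L/s.
Half-life 48.1 h → k = ln 2 / 48.1 = 0.01441 h⁻¹ = 0.3459 d⁻¹.
Decay over the reach: 6.459·exp(−kt) = 6.459·0.5952 = 3.845 µg/L.
Second outfall: C = (7314·3.845 + 990.0·163.0)/8304 = 22.82 µg/L.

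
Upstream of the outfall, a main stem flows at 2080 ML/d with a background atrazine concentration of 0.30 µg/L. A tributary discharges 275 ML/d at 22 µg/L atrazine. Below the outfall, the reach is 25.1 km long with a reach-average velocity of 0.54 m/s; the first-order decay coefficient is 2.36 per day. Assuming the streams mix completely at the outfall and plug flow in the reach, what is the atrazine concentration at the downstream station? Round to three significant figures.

Flow-weighted average: C = (2080·0.3000 + 275.0·22.00) / 2355 = 6674/2355 = 2.834 µg/L.
Travel time t = 25.1·1000 / 0.54 = 46480 s = 12.91 h.
Applying C = C₀e^(−kt): 2.834 × 0.2809 = 0.7962 µg/L.

0.796 µg/L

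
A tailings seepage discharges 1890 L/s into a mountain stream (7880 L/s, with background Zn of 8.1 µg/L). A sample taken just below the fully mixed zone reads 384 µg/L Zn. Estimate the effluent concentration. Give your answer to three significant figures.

1950 µg/L

Mass balance: 7880·8.100 + 1890·Cₑ = 9770·384.0
→ Cₑ = (9770·384.0 − 7880·8.100) / 1890 = 1951 µg/L.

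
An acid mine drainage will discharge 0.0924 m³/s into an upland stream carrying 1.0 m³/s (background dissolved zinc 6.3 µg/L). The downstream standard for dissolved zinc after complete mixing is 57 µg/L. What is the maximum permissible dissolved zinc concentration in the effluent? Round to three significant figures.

606 µg/L

At the limit, (Qr·Cr + Qe·Cₑ)/(Qr + Qe) = 57:
Cₑ = (1.092·57 − 1.000·6.300) / 0.09240 = 605.7 µg/L.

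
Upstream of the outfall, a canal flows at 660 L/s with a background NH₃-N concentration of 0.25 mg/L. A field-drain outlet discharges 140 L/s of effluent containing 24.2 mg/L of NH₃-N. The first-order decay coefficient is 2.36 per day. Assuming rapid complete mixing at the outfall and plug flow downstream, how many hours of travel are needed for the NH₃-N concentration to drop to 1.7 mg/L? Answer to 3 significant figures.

Mixed concentration C = ΣQC/ΣQ = (660.0·0.2500 + 140.0·24.20) / 800.0 = 3553/800.0 = 4.441 mg/L.
4.441·exp(−k·t) = 1.7 → t = ln(4.441/1.7)/k = 35160 s = 9.766 h.

9.77 h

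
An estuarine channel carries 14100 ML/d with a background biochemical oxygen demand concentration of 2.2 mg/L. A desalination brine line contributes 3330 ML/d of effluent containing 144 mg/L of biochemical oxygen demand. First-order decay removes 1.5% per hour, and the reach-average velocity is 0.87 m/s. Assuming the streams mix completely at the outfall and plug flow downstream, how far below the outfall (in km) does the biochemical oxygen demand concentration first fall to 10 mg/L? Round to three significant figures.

223 km

Mass balance: C = (14100·2.200 + 3330·144.0) / 17430 = 510500/17430 = 29.29 mg/L.
1.5%/h lost → k = −ln(1 − 0.015) = 0.01511 h⁻¹.
Set 29.29·exp(−k·t) = 10 → t = ln(29.29/10)/k = 256000 s = 71.11 h.
Distance = v·t = 0.87·256000 = 222700 m = 222.7 km.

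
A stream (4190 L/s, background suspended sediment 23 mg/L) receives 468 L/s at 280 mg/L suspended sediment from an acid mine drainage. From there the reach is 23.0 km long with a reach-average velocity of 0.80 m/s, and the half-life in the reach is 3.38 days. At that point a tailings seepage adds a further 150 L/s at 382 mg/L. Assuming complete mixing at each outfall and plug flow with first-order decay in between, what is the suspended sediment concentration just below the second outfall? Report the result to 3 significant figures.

Mass balance: C = (4190·23.00 + 468.0·280.0) / 4658 = 227400/4658 = 48.82 mg/L; combined flow 4658 L/s.
Travel time t = 23.0·1000 / 0.80 = 28750 s = 7.986 h.
Half-life 3.38 d → k = ln 2 / 3.38 = 0.2051 d⁻¹.
After decay, C = 48.82 × e^(−kt) = 48.82 × 0.9340 = 45.60 mg/L.
At the second outfall, C = (4658·45.60 + 150.0·382.0) / (4658 + 150.0) = 56.10 mg/L.

56.1 mg/L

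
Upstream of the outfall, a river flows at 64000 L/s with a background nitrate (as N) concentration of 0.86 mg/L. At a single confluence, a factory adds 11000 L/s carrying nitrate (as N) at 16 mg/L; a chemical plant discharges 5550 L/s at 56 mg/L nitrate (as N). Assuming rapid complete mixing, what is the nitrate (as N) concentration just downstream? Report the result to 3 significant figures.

6.73 mg/L

Conservation of mass: C = (64000·0.8600 + 11000·16.00 + 5550·56.00) / 80550 = 541800/80550 = 6.727 mg/L.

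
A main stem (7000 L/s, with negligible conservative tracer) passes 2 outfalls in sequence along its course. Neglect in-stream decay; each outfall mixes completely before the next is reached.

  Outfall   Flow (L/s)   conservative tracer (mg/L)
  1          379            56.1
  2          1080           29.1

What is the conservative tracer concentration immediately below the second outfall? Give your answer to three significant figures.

After outfall 1: Q = 7000 + 379.0 = 7379 L/s; C = (7000·0 + 379.0·56.10)/7379 = 2.881 mg/L.
After outfall 2: Q = 7379 + 1080 = 8459 L/s; C = (7379·2.881 + 1080·29.10)/8459 = 6.229 mg/L.

6.23 mg/L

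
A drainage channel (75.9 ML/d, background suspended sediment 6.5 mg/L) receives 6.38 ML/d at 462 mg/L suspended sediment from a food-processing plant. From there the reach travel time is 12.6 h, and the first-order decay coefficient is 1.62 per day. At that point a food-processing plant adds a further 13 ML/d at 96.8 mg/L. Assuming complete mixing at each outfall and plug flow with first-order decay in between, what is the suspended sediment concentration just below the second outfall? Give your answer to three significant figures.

28.6 mg/L

Flow-weighted average: C = (75.90·6.500 + 6.380·462.0) / 82.28 = 3441/82.28 = 41.82 mg/L; combined flow 82.28 ML/d.
First-order decay: C = 41.82·exp(−k·t) = 41.82·0.4272 = 17.87 mg/L.
Second outfall: C = (82.28·17.87 + 13.00·96.80)/95.28 = 28.64 mg/L.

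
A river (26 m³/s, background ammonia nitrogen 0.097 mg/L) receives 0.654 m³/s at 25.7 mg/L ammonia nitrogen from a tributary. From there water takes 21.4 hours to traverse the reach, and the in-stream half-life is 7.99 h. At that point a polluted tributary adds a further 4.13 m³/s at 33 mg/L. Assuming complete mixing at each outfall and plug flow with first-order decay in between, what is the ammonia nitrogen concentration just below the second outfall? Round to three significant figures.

Mass balance: C = (26.00·0.09700 + 0.6540·25.70) / 26.65 = 19.33/26.65 = 0.7252 mg/L; combined flow 26.65 m³/s.
Half-life 7.99 h → k = ln 2 / 7.99 = 0.08675 h⁻¹ = 2.082 d⁻¹.
Applying C = C₀e^(−kt): 0.7252 × 0.1562 = 0.1133 mg/L.
At the second outfall, C = (26.65·0.1133 + 4.130·33.00) / (26.65 + 4.130) = 4.525 mg/L.

4.53 mg/L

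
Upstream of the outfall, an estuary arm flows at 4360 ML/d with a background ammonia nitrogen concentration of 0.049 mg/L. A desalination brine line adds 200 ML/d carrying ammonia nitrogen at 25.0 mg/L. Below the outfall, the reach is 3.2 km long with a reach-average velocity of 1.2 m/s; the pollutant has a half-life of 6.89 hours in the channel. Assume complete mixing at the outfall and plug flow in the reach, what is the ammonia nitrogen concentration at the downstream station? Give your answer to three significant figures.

1.06 mg/L

After mixing, C = (4360·0.04900 + 200.0·25.00) / 4560 = 5214/4560 = 1.143 mg/L.
Travel time t = 3.2·1000 / 1.2 = 2667 s = 0.7407 h.
Half-life 6.89 h → k = ln 2 / 6.89 = 0.1006 h⁻¹ = 2.414 d⁻¹.
Decay over the reach: 1.143·exp(−kt) = 1.143·0.9282 = 1.061 mg/L.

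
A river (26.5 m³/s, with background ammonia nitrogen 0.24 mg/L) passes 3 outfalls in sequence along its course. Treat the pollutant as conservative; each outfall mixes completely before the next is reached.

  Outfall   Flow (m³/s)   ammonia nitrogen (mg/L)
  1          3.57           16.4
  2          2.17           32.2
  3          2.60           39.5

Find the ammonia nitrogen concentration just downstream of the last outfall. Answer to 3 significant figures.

6.82 mg/L

Outfall 1: combined Q = 30.07 m³/s; C = (26.50·0.2400 + 3.570·16.40)/30.07 = 2.159 mg/L.
Outfall 2: combined Q = 32.24 m³/s; C = (30.07·2.159 + 2.170·32.20)/32.24 = 4.181 mg/L.
Outfall 3: combined Q = 34.84 m³/s; C = (32.24·4.181 + 2.600·39.50)/34.84 = 6.816 mg/L.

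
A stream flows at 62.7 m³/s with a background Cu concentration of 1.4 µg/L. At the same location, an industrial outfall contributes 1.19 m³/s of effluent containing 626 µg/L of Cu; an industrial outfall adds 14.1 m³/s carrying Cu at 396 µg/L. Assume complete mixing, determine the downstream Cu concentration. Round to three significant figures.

82.3 µg/L

Flow-weighted average: C = (62.70·1.400 + 1.190·626.0 + 14.10·396.0) / 77.99 = 6416/77.99 = 82.27 µg/L.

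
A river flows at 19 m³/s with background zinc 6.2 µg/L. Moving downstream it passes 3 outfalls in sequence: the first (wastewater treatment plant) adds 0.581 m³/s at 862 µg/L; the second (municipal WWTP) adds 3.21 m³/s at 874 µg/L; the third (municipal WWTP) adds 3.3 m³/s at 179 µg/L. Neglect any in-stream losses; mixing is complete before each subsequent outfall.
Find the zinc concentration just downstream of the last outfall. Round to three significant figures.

154 µg/L

Below outfall 1: Q → 19.58 m³/s, C = (19.00·6.200 + 0.5810·862.0)/19.58 = 31.59 µg/L.
Below outfall 2: Q → 22.79 m³/s, C = (19.58·31.59 + 3.210·874.0)/22.79 = 150.2 µg/L.
Below outfall 3: Q → 26.09 m³/s, C = (22.79·150.2 + 3.300·179.0)/26.09 = 153.9 µg/L.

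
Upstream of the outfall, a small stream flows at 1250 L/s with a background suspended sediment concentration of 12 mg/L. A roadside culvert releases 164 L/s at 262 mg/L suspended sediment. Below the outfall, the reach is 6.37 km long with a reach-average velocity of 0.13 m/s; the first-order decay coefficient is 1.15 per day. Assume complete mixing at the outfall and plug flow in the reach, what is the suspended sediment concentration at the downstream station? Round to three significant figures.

21.4 mg/L

Flow-weighted average: C = (1250·12.00 + 164.0·262.0) / 1414 = 57970/1414 = 41.00 mg/L.
Travel time t = 6.37·1000 / 0.13 = 49000 s = 13.61 h.
First-order decay: C = 41.00·exp(−k·t) = 41.00·0.5209 = 21.35 mg/L.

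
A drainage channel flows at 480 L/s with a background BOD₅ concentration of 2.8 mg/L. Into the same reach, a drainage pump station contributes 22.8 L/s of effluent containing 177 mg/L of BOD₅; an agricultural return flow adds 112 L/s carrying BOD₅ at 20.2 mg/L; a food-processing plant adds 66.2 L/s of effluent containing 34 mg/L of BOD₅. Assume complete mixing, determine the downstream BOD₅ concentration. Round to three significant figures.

Mixed concentration C = ΣQC/ΣQ = (480.0·2.800 + 22.80·177.0 + 112.0·20.20 + 66.20·34.00) / 681.0 = 9893/681.0 = 14.53 mg/L.

14.5 mg/L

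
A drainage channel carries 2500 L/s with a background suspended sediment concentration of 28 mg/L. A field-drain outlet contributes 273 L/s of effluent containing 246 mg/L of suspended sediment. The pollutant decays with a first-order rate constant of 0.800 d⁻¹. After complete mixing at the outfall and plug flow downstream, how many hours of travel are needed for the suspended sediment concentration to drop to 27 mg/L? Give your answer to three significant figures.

Flow-weighted average: C = (2500·28.00 + 273.0·246.0) / 2773 = 137200/2773 = 49.46 mg/L.
49.46·exp(−k·t) = 27 → t = ln(49.46/27)/k = 65380 s = 18.16 h.

18.2 h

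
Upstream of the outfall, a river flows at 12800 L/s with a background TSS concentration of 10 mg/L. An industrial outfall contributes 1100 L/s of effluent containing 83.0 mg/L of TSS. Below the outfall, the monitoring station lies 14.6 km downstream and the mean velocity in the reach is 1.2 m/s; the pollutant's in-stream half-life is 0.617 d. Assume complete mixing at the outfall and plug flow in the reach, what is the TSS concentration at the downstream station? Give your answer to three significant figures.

Mass balance: C = (12800·10.00 + 1100·83.00) / 13900 = 219300/13900 = 15.78 mg/L.
Travel time t = 14.6·1000 / 1.2 = 12170 s = 3.380 h.
Half-life 0.617 d → k = ln 2 / 0.617 = 1.123 d⁻¹.
Decay over the reach: 15.78·exp(−kt) = 15.78·0.8537 = 13.47 mg/L.

13.5 mg/L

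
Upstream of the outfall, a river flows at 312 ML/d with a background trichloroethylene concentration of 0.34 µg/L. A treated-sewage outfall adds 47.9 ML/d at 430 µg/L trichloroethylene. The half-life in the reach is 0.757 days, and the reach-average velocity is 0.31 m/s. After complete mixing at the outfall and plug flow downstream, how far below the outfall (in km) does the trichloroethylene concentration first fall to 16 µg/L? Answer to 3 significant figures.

Conservation of mass: C = (312.0·0.3400 + 47.90·430.0) / 359.9 = 20700/359.9 = 57.52 µg/L.
Half-life 0.757 d → k = ln 2 / 0.757 = 0.9157 d⁻¹.
Set 57.52·exp(−k·t) = 16 → t = ln(57.52/16)/k = 120700 s = 33.54 h.
Distance = v·t = 0.31·120700 = 37430 m = 37.43 km.

37.4 km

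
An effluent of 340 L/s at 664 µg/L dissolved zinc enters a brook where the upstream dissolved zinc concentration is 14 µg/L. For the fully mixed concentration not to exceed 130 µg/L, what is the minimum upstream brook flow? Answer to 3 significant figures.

1570 L/s

Set C_mix = 130: (Q·14.00 + 340.0·664.0) / (Q + 340.0) = 130
→ Q = 340.0·(664.0 − 130)/(130 − 14.00) = 1565 L/s.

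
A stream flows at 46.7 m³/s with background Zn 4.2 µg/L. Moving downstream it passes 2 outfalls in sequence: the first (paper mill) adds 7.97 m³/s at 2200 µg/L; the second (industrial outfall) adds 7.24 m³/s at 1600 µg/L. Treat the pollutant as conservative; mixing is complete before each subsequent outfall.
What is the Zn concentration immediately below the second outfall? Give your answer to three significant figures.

473 µg/L

Below outfall 1: Q → 54.67 m³/s, C = (46.70·4.200 + 7.970·2200)/54.67 = 324.3 µg/L.
Below outfall 2: Q → 61.91 m³/s, C = (54.67·324.3 + 7.240·1600)/61.91 = 473.5 µg/L.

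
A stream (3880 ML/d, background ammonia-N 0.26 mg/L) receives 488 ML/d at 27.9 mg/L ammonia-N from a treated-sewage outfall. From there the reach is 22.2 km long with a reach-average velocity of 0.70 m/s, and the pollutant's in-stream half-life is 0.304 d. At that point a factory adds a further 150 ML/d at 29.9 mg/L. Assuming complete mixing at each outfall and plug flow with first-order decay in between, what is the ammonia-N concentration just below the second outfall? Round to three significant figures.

2.39 mg/L

Mass balance: C = (3880·0.2600 + 488.0·27.90) / 4368 = 14620/4368 = 3.348 mg/L; combined flow 4368 ML/d.
Travel time t = 22.2·1000 / 0.70 = 31710 s = 8.810 h.
Half-life 0.304 d → k = ln 2 / 0.304 = 2.280 d⁻¹.
Decay over the reach: 3.348·exp(−kt) = 3.348·0.4330 = 1.450 mg/L.
Second outfall: C = (4368·1.450 + 150.0·29.90)/4518 = 2.394 mg/L.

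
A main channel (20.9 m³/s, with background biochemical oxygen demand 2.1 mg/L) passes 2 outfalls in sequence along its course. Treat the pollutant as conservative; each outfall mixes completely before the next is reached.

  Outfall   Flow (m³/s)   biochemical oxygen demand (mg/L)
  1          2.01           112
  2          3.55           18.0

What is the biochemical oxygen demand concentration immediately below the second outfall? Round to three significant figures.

After outfall 1: Q = 20.90 + 2.010 = 22.91 m³/s; C = (20.90·2.100 + 2.010·112.0)/22.91 = 11.74 mg/L.
After outfall 2: Q = 22.91 + 3.550 = 26.46 m³/s; C = (22.91·11.74 + 3.550·18.00)/26.46 = 12.58 mg/L.

12.6 mg/L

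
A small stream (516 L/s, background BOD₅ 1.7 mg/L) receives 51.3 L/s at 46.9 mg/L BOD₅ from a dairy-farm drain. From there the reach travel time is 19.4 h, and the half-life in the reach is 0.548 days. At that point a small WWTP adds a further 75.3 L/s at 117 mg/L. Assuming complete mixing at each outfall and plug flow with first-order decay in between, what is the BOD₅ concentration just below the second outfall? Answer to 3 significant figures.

15.5 mg/L

Flow-weighted average: C = (516.0·1.700 + 51.30·46.90) / 567.3 = 3283/567.3 = 5.787 mg/L; combined flow 567.3 L/s.
Half-life 0.548 d → k = ln 2 / 0.548 = 1.265 d⁻¹.
Applying C = C₀e^(−kt): 5.787 × 0.3597 = 2.082 mg/L.
Second outfall: C = (567.3·2.082 + 75.30·117.0)/642.6 = 15.55 mg/L.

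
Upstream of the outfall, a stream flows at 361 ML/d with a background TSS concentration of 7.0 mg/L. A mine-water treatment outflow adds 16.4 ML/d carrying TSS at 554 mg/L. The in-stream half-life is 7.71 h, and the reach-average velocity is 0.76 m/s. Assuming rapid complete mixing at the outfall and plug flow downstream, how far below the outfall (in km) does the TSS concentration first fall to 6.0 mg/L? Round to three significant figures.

49.8 km

Mass balance: C = (361.0·7.000 + 16.40·554.0) / 377.4 = 11610/377.4 = 30.77 mg/L.
Half-life 7.71 h → k = ln 2 / 7.71 = 0.08990 h⁻¹ = 2.158 d⁻¹.
Set 30.77·exp(−k·t) = 6.0 → t = ln(30.77/6.0)/k = 65460 s = 18.18 h.
Distance = v·t = 0.76·65460 = 49750 m = 49.75 km.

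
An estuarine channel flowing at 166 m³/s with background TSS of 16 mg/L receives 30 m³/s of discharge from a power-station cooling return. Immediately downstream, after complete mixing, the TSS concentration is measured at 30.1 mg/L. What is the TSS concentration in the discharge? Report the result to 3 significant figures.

Mass balance: 166.0·16.00 + 30.00·Cₑ = 196.0·30.10
→ Cₑ = (196.0·30.10 − 166.0·16.00) / 30.00 = 108.1 mg/L.

108 mg/L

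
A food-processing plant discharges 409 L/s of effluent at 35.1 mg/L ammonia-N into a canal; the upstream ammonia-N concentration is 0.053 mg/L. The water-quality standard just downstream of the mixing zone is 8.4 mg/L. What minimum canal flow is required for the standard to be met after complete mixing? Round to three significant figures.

1310 L/s

Set C_mix = 8.4: (Q·0.05300 + 409.0·35.10) / (Q + 409.0) = 8.4
→ Q = 409.0·(35.10 − 8.4)/(8.4 − 0.05300) = 1308 L/s.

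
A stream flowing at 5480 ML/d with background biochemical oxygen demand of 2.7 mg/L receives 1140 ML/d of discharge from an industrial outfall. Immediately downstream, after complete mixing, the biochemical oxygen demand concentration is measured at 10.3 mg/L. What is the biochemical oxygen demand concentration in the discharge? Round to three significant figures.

46.8 mg/L

Mass balance: 5480·2.700 + 1140·Cₑ = 6620·10.30
→ Cₑ = (6620·10.30 − 5480·2.700) / 1140 = 46.83 mg/L.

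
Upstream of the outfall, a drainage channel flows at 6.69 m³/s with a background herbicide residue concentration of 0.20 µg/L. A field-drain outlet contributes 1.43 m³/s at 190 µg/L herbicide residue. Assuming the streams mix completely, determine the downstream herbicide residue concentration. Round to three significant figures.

33.6 µg/L

Mixed concentration C = ΣQC/ΣQ = (6.690·0.2000 + 1.430·190.0) / 8.120 = 273.0/8.120 = 33.63 µg/L.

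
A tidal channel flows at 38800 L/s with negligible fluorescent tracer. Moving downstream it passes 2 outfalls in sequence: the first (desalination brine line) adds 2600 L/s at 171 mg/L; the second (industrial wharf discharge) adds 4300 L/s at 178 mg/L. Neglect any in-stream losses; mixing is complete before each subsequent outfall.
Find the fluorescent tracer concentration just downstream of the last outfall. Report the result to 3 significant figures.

26.5 mg/L

Outfall 1: combined Q = 41400 L/s; C = (38800·0 + 2600·171.0)/41400 = 10.74 mg/L.
Outfall 2: combined Q = 45700 L/s; C = (41400·10.74 + 4300·178.0)/45700 = 26.48 mg/L.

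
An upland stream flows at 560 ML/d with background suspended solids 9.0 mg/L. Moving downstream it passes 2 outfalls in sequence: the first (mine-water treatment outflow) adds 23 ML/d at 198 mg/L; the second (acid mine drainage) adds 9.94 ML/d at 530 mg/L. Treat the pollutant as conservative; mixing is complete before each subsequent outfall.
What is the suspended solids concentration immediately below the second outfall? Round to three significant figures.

25.1 mg/L

Outfall 1: combined Q = 583.0 ML/d; C = (560.0·9.000 + 23.00·198.0)/583.0 = 16.46 mg/L.
Outfall 2: combined Q = 592.9 ML/d; C = (583.0·16.46 + 9.940·530.0)/592.9 = 25.07 mg/L.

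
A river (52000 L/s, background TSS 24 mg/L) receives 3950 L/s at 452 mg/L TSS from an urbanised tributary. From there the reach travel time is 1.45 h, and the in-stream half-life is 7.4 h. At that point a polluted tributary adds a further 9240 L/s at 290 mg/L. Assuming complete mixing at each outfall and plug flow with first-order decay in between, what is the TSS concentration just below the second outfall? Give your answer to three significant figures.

81.7 mg/L

Conservation of mass: C = (52000·24.00 + 3950·452.0) / 55950 = 3033000/55950 = 54.22 mg/L; combined flow 55950 L/s.
Half-life 7.4 h → k = ln 2 / 7.4 = 0.09367 h⁻¹ = 2.248 d⁻¹.
First-order decay: C = 54.22·exp(−k·t) = 54.22·0.8730 = 47.33 mg/L.
Second outfall: C = (55950·47.33 + 9240·290.0)/65190 = 81.73 mg/L.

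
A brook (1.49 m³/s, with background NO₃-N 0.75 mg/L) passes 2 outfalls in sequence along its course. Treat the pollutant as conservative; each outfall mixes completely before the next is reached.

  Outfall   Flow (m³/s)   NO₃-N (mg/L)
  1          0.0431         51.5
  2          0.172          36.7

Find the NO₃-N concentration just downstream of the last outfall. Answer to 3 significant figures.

After outfall 1: Q = 1.490 + 0.04310 = 1.533 m³/s; C = (1.490·0.7500 + 0.04310·51.50)/1.533 = 2.177 mg/L.
After outfall 2: Q = 1.533 + 0.1720 = 1.705 m³/s; C = (1.533·2.177 + 0.1720·36.70)/1.705 = 5.659 mg/L.

5.66 mg/L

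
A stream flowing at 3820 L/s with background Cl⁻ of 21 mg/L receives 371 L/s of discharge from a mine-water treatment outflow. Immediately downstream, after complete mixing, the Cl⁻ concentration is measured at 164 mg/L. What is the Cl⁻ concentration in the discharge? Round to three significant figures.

Mass balance: 3820·21.00 + 371.0·Cₑ = 4191·164.0
→ Cₑ = (4191·164.0 − 3820·21.00) / 371.0 = 1636 mg/L.

1640 mg/L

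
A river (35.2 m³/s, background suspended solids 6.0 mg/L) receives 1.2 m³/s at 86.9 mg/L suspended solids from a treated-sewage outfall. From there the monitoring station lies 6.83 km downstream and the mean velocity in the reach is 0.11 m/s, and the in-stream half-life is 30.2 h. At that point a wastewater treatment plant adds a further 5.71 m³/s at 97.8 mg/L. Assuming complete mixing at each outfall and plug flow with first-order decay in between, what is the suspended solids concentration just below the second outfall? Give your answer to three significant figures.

Mixed concentration C = ΣQC/ΣQ = (35.20·6.000 + 1.200·86.90) / 36.40 = 315.5/36.40 = 8.667 mg/L; combined flow 36.40 m³/s.
Travel time t = 6.83·1000 / 0.11 = 62090 s = 17.25 h.
Half-life 30.2 h → k = ln 2 / 30.2 = 0.02295 h⁻¹ = 0.5508 d⁻¹.
After decay, C = 8.667 × e^(−kt) = 8.667 × 0.6731 = 5.834 mg/L.
Second outfall: C = (36.40·5.834 + 5.710·97.80)/42.11 = 18.30 mg/L.

18.3 mg/L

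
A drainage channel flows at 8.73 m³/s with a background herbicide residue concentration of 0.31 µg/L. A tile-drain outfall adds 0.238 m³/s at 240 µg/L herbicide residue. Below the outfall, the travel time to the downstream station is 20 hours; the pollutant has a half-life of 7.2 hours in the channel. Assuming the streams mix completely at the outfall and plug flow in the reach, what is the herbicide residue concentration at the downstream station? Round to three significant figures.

0.973 µg/L

Flow-weighted average: C = (8.730·0.3100 + 0.2380·240.0) / 8.968 = 59.83/8.968 = 6.671 µg/L.
Half-life 7.2 h → k = ln 2 / 7.2 = 0.09627 h⁻¹ = 2.310 d⁻¹.
Applying C = C₀e^(−kt): 6.671 × 0.1458 = 0.9728 µg/L.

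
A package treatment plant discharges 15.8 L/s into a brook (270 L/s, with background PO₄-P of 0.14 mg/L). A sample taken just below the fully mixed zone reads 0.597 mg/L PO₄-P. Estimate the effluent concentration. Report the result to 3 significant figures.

Mass balance: 270.0·0.1400 + 15.80·Cₑ = 285.8·0.5970
→ Cₑ = (285.8·0.5970 − 270.0·0.1400) / 15.80 = 8.406 mg/L.

8.41 mg/L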